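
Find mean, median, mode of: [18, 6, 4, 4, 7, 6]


Sorted: [4, 4, 6, 6, 7, 18]
Mean = 45/6 = 15/2
Median = 6
Freq: {18: 1, 6: 2, 4: 2, 7: 1}
Mode: [4, 6]

Mean=15/2, Median=6, Mode=[4, 6]


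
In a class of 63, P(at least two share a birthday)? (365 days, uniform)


P(all different) = Π(365-i)/365 for i=0..62
= 0.003396
P(match) = 1 - 0.003396 = 0.996604

P ≈ 0.9966 ≈ 99.66%


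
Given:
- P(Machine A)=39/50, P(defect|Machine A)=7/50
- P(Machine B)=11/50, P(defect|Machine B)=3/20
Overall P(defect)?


P(B) = Σ P(B|Aᵢ)×P(Aᵢ)
  7/50×39/50 = 273/2500
  3/20×11/50 = 33/1000
Sum = 711/5000

P(defect) = 711/5000 ≈ 14.22%


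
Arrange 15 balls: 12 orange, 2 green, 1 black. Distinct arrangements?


15!/(12!×2!×1!) = 1365

1365


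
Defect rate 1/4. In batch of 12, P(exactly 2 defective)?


Binomial: P(X=2) = C(12,2)×p^2×(1-p)^10
= 66 × 1/16 × 59049/1048576 = 1948617/8388608

P(X=2) = 1948617/8388608 ≈ 23.23%


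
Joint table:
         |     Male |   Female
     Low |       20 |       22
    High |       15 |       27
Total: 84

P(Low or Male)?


P(Low∨Male) = P(Low) + P(Male) - P(Low∧Male)
= (42 + 35 - 20)/84 = 57/84 = 19/28

P = 19/28 ≈ 67.86%


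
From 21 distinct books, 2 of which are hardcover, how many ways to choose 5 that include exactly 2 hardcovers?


Choose 2 of the 2 hardcovers and 3 of the other 19 books:
C(2,2)×C(19,3) = 1×969 = 969

969


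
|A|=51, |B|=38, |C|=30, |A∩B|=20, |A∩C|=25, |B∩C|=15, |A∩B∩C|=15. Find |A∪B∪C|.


|A∪B∪C| = 51+38+30-20-25-15+15 = 74

|A∪B∪C| = 74


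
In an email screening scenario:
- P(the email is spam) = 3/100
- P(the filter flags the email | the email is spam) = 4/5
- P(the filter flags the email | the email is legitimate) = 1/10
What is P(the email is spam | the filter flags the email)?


Using Bayes' theorem:
P(A|B) = P(B|A)·P(A) / P(B)

P(the filter flags the email) = 4/5 × 3/100 + 1/10 × 97/100
= 3/125 + 97/1000 = 121/1000

P(the email is spam|the filter flags the email) = (3/125) / (121/1000) = 24/121

P(the email is spam|the filter flags the email) = 24/121 ≈ 19.83%


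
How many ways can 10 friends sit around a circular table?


Circular arrangements of 10 distinct objects: fix one position to break rotational symmetry.
(n-1)! = 9! = 362880

362880


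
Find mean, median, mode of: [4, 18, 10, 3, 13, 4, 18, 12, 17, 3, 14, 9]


Sorted: [3, 3, 4, 4, 9, 10, 12, 13, 14, 17, 18, 18]
Mean = 125/12
Median = 11
Freq: {4: 2, 18: 2, 10: 1, 3: 2, 13: 1, 12: 1, 17: 1, 14: 1, 9: 1}
Mode: [3, 4, 18]

Mean=125/12, Median=11, Mode=[3, 4, 18]


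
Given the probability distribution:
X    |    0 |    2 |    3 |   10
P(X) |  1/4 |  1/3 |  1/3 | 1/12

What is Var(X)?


E[X] = 5/2
E[X²] = 38/3
Var(X) = E[X²] - (E[X])² = 38/3 - 25/4 = 77/12

Var(X) = 77/12 ≈ 6.4167


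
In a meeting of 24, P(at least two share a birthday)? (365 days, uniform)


P(all different) = Π(365-i)/365 for i=0..23
= 0.461656
P(match) = 1 - 0.461656 = 0.538344

P ≈ 0.5383 ≈ 53.83%


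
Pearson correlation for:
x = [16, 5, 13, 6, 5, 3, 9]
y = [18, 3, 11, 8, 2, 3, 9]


n=7, Σx=57, Σy=54, Σxy=594, Σx²=601, Σy²=612
r = (7×594 - 57×54)/√((7×601 - 57²)(7×612 - 54²))
= 1080/√(958×1368) = 1080/√1310544 ≈ 1080/1144.7899 ≈ 0.9434

r ≈ 0.9434


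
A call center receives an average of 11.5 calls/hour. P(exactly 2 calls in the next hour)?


Poisson(λ=11.5): P(X=2) = e^(-λ)×λ^k/k!
= e^(-11.5) × 11.5^2 / 2!
≈ 1.01300936e-05 × 132.25 / 2 ≈ 0.000670

P(X=2) ≈ 0.000670 ≈ 0.07%


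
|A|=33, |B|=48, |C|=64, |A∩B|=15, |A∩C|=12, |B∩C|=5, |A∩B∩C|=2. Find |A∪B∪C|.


|A∪B∪C| = 33+48+64-15-12-5+2 = 115

|A∪B∪C| = 115


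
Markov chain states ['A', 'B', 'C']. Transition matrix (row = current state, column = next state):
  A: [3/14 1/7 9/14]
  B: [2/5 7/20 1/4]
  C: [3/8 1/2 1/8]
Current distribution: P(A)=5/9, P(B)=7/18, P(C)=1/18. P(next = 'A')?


P(next=A) = Σᵢ P(now=i)×P(i→A)
= 5/9×3/14 + 7/18×2/5 + 1/18×3/8
= 5/42 + 7/45 + 1/48 = 1489/5040

P = 1489/5040 ≈ 0.2954


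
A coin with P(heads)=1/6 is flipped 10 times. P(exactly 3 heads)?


Binomial: P(X=3) = C(10,3)×p^3×(1-p)^7
= 120 × 1/216 × 78125/279936 = 390625/2519424

P(X=3) = 390625/2519424 ≈ 15.50%


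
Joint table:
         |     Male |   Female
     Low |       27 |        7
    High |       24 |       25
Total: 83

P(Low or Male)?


P(Low∨Male) = P(Low) + P(Male) - P(Low∧Male)
= (34 + 51 - 27)/83 = 58/83

P = 58/83 ≈ 69.88%


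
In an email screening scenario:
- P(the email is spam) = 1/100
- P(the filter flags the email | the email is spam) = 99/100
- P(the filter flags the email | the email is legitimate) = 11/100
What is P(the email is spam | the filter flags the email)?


Using Bayes' theorem:
P(A|B) = P(B|A)·P(A) / P(B)

P(the filter flags the email) = 99/100 × 1/100 + 11/100 × 99/100
= 99/10000 + 1089/10000 = 297/2500

P(the email is spam|the filter flags the email) = (99/10000) / (297/2500) = 1/12

P(the email is spam|the filter flags the email) = 1/12 ≈ 8.33%


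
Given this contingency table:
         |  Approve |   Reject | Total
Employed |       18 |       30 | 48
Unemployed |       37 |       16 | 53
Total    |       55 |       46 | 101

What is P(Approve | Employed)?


P(Approve | Employed) = 18/(18+30) = 18/48 = 3/8

P(Approve|Employed) = 3/8 ≈ 37.50%


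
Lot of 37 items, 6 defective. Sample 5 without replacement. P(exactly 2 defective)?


Hypergeometric: C(6,2)×C(31,3)/C(37,5)
= 15×4495/435897 = 22475/145299

P(X=2) = 22475/145299 ≈ 15.47%


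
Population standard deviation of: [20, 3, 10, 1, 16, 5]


Mean = 55/6
  (20-55/6)²=4225/36
  (3-55/6)²=1369/36
  (10-55/6)²=25/36
  (1-55/6)²=2401/36
  (16-55/6)²=1681/36
  (5-55/6)²=625/36
Σ(x-μ)² = 1721/6
σ² = (1721/6)/6 = 1721/36

σ = √(1721/36) ≈ 6.9142


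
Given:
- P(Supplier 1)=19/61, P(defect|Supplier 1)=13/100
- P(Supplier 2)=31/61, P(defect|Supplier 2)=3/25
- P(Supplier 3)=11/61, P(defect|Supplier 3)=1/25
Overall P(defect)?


P(B) = Σ P(B|Aᵢ)×P(Aᵢ)
  13/100×19/61 = 247/6100
  3/25×31/61 = 93/1525
  1/25×11/61 = 11/1525
Sum = 663/6100

P(defect) = 663/6100 ≈ 10.87%


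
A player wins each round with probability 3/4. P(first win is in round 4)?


Geometric: P(X=4) = (1-p)^(k-1)×p = (1/4)^3×3/4 = 3/256

P(X=4) = 3/256 ≈ 1.17%


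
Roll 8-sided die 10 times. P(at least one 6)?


P(no 6)^10 = (7/8)^10 = 282475249/1073741824
P(≥1) = 1 - 282475249/1073741824 = 791266575/1073741824

P = 791266575/1073741824 ≈ 73.69%


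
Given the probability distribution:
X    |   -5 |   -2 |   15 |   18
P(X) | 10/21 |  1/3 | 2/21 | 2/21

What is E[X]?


E[X] = Σ x·P(X=x)
= (-5)×(10/21) + (-2)×(1/3) + (15)×(2/21) + (18)×(2/21)
= 2/21

E[X] = 2/21


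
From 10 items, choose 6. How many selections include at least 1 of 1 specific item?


Complement: C(10,6) - C(9,6) = 210 - 84 = 126

126


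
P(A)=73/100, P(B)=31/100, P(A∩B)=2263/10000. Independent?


P(A)×P(B) = 2263/10000
P(A∩B) = 2263/10000
Equal ✓ → Independent

Yes, independent


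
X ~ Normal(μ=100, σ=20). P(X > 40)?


z = (40-100)/20 = -3.0
P(X > 40) = 1 - P(Z ≤ -3.0) = 1 - 0.0013 = 0.9987

P(X > 40) ≈ 0.9987


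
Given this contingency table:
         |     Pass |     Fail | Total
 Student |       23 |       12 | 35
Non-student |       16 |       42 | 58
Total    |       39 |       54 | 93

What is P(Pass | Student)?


P(Pass | Student) = 23/(23+12) = 23/35

P(Pass|Student) = 23/35 ≈ 65.71%


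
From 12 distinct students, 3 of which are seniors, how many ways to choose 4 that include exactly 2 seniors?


Choose 2 of the 3 seniors and 2 of the other 9 students:
C(3,2)×C(9,2) = 3×36 = 108

108


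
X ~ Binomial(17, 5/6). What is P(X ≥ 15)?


P(X ≥ 15) = Σ P(X=i) for i=15..17
P(X=15) = 518798828125/2115832430592
P(X=16) = 2593994140625/16926659444736
P(X=17) = 762939453125/16926659444736
Sum = 1251220703125/2821109907456

P(X ≥ 15) = 1251220703125/2821109907456 ≈ 44.35%


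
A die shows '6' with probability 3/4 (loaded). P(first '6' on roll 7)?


Geometric: P(X=7) = (1-p)^(k-1)×p = (1/4)^6×3/4 = 3/16384

P(X=7) = 3/16384 ≈ 0.02%


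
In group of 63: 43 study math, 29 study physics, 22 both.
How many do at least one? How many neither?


|A∪B| = 43+29-22 = 50
Neither = 63-50 = 13

At least one: 50; Neither: 13


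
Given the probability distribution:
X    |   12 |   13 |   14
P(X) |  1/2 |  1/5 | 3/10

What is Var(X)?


E[X] = 64/5
E[X²] = 823/5
Var(X) = E[X²] - (E[X])² = 823/5 - 4096/25 = 19/25

Var(X) = 19/25 ≈ 0.7600


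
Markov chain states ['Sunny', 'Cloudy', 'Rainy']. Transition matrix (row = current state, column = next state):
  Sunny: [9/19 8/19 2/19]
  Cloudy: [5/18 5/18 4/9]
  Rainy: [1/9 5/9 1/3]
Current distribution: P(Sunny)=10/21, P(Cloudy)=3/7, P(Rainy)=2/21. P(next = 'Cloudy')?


P(next=Cloudy) = Σᵢ P(now=i)×P(i→Cloudy)
= 10/21×8/19 + 3/7×5/18 + 2/21×5/9
= 80/399 + 5/42 + 10/189 = 2675/7182

P = 2675/7182 ≈ 0.3725


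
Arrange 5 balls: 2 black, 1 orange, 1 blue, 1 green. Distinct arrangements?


5!/(2!×1!×1!×1!) = 60

60


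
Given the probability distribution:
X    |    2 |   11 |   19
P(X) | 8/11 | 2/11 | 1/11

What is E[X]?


E[X] = Σ x·P(X=x)
= (2)×(8/11) + (11)×(2/11) + (19)×(1/11)
= 57/11

E[X] = 57/11


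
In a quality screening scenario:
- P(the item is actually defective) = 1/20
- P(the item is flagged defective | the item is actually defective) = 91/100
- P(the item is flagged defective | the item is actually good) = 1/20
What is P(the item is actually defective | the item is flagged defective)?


Using Bayes' theorem:
P(A|B) = P(B|A)·P(A) / P(B)

P(the item is flagged defective) = 91/100 × 1/20 + 1/20 × 19/20
= 91/2000 + 19/400 = 93/1000

P(the item is actually defective|the item is flagged defective) = (91/2000) / (93/1000) = 91/186

P(the item is actually defective|the item is flagged defective) = 91/186 ≈ 48.92%


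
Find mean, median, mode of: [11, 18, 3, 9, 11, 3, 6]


Sorted: [3, 3, 6, 9, 11, 11, 18]
Mean = 61/7
Median = 9
Freq: {11: 2, 18: 1, 3: 2, 9: 1, 6: 1}
Mode: [3, 11]

Mean=61/7, Median=9, Mode=[3, 11]


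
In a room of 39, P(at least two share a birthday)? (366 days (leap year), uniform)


P(all different) = Π(366-i)/366 for i=0..38
= 0.122510
P(match) = 1 - 0.122510 = 0.877490

P ≈ 0.8775 ≈ 87.75%


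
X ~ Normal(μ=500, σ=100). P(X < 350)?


z = (350-500)/100 = -1.5
P(Z < -1.5) = 0.0668

P(X < 350) ≈ 0.0668


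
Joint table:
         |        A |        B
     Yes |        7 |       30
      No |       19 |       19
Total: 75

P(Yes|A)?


P(Yes|A) = 7/(7+19) = 7/26

P = 7/26 ≈ 26.92%


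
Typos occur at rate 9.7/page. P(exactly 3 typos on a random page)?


Poisson(λ=9.7): P(X=3) = e^(-λ)×λ^k/k!
= e^(-9.7) × 9.7^3 / 3!
≈ 6.128349505e-05 × 912.673 / 6 ≈ 0.009322

P(X=3) ≈ 0.009322 ≈ 0.93%


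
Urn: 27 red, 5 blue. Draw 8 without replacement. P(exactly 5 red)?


Hypergeometric: C(27,5)×C(5,3)/C(32,8)
= 80730×10/10518300 = 69/899

P(X=5) = 69/899 ≈ 7.68%


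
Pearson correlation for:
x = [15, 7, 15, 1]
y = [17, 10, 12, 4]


n=4, Σx=38, Σy=43, Σxy=509, Σx²=500, Σy²=549
r = (4×509 - 38×43)/√((4×500 - 38²)(4×549 - 43²))
= 402/√(556×347) = 402/√192932 ≈ 402/439.2403 ≈ 0.9152

r ≈ 0.9152


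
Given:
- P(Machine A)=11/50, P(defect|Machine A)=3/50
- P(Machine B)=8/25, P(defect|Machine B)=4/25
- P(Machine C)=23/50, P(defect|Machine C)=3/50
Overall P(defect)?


P(B) = Σ P(B|Aᵢ)×P(Aᵢ)
  3/50×11/50 = 33/2500
  4/25×8/25 = 32/625
  3/50×23/50 = 69/2500
Sum = 23/250

P(defect) = 23/250 ≈ 9.20%


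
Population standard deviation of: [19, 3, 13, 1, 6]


Mean = 42/5
  (19-42/5)²=2809/25
  (3-42/5)²=729/25
  (13-42/5)²=529/25
  (1-42/5)²=1369/25
  (6-42/5)²=144/25
Σ(x-μ)² = 1116/5
σ² = (1116/5)/5 = 1116/25

σ = √(1116/25) ≈ 6.6813


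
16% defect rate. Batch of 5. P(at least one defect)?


P(all good) = (21/25)^5 = 4084101/9765625
P(≥1 defect) = 5681524/9765625

P = 5681524/9765625 ≈ 58.18%


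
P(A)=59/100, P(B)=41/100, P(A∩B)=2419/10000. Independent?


P(A)×P(B) = 2419/10000
P(A∩B) = 2419/10000
Equal ✓ → Independent

Yes, independent


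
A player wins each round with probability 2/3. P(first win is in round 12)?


Geometric: P(X=12) = (1-p)^(k-1)×p = (1/3)^11×2/3 = 2/531441

P(X=12) = 2/531441 ≈ 0.00%


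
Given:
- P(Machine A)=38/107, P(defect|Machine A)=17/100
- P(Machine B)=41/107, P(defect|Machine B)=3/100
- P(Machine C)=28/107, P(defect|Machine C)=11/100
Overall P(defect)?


P(B) = Σ P(B|Aᵢ)×P(Aᵢ)
  17/100×38/107 = 323/5350
  3/100×41/107 = 123/10700
  11/100×28/107 = 77/2675
Sum = 1077/10700

P(defect) = 1077/10700 ≈ 10.07%


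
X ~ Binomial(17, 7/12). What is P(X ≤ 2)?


P(X ≤ 2) = Σ P(X=i) for i=0..2
P(X=0) = 762939453125/2218611106740436992
P(X=1) = 18157958984375/2218611106740436992
P(X=2) = 25421142578125/277326388342554624
Sum = 18524169921875/184884258895036416

P(X ≤ 2) = 18524169921875/184884258895036416 ≈ 0.01%


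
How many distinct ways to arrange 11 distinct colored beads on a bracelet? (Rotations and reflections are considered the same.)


Free circular arrangements: rotations and reflections both identified.
(n-1)!/2 = 10!/2 = 3628800/2 = 1814400

1814400


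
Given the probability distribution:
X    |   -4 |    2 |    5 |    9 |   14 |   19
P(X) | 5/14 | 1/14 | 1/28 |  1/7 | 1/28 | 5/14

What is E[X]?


E[X] = Σ x·P(X=x)
= (-4)×(5/14) + (2)×(1/14) + (5)×(1/28) + (9)×(1/7) + (14)×(1/28) + (19)×(5/14)
= 209/28

E[X] = 209/28


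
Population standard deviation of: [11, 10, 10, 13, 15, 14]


Mean = 73/6
  (11-73/6)²=49/36
  (10-73/6)²=169/36
  (10-73/6)²=169/36
  (13-73/6)²=25/36
  (15-73/6)²=289/36
  (14-73/6)²=121/36
Σ(x-μ)² = 137/6
σ² = (137/6)/6 = 137/36

σ = √(137/36) ≈ 1.9508


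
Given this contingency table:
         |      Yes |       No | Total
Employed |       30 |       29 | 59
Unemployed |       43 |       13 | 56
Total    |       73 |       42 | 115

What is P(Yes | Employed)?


P(Yes | Employed) = 30/(30+29) = 30/59

P(Yes|Employed) = 30/59 ≈ 50.85%


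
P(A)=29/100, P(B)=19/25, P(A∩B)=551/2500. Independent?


P(A)×P(B) = 551/2500
P(A∩B) = 551/2500
Equal ✓ → Independent

Yes, independent


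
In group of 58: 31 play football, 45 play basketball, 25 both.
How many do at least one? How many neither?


|A∪B| = 31+45-25 = 51
Neither = 58-51 = 7

At least one: 51; Neither: 7


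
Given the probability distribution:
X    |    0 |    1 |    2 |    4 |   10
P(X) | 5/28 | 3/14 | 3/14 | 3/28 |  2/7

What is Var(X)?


E[X] = 55/14
E[X²] = 439/14
Var(X) = E[X²] - (E[X])² = 439/14 - 3025/196 = 3121/196

Var(X) = 3121/196 ≈ 15.9235


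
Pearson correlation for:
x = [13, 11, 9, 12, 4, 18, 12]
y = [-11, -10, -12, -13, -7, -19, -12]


n=7, Σx=79, Σy=-84, Σxy=-1031, Σx²=999, Σy²=1088
r = (7×(-1031) - 79×(-84))/√((7×999 - 79²)(7×1088 - (-84)²))
= -581/√(752×560) = -581/√421120 ≈ -581/648.9376 ≈ -0.8953

r ≈ -0.8953


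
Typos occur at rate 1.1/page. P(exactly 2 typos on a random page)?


Poisson(λ=1.1): P(X=2) = e^(-λ)×λ^k/k!
= e^(-1.1) × 1.1^2 / 2!
≈ 0.3328710837 × 1.21 / 2 ≈ 0.201387

P(X=2) ≈ 0.201387 ≈ 20.14%


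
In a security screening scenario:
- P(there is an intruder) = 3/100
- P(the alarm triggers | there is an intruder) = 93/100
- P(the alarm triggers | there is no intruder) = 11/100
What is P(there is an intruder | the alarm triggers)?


Using Bayes' theorem:
P(A|B) = P(B|A)·P(A) / P(B)

P(the alarm triggers) = 93/100 × 3/100 + 11/100 × 97/100
= 279/10000 + 1067/10000 = 673/5000

P(there is an intruder|the alarm triggers) = (279/10000) / (673/5000) = 279/1346

P(there is an intruder|the alarm triggers) = 279/1346 ≈ 20.73%


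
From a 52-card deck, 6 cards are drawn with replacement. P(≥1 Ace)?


P(not a Ace) = 48/52 = 12/13
P(none in 6 draws) = (12/13)^6 = 2985984/4826809
P(≥1 Ace) = 1 - 2985984/4826809 = 1840825/4826809

P = 1840825/4826809 ≈ 38.14%


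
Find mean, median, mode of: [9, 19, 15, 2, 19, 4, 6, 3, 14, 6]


Sorted: [2, 3, 4, 6, 6, 9, 14, 15, 19, 19]
Mean = 97/10
Median = 15/2
Freq: {9: 1, 19: 2, 15: 1, 2: 1, 4: 1, 6: 2, 3: 1, 14: 1}
Mode: [6, 19]

Mean=97/10, Median=15/2, Mode=[6, 19]


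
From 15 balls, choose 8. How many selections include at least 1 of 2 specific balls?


Complement: C(15,8) - C(13,8) = 6435 - 1287 = 5148

5148


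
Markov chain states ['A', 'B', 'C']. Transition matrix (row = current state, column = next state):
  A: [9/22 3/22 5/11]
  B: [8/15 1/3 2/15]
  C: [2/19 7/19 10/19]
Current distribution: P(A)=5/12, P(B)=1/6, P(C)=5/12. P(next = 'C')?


P(next=C) = Σᵢ P(now=i)×P(i→C)
= 5/12×5/11 + 1/6×2/15 + 5/12×10/19
= 25/132 + 1/45 + 25/114 = 16211/37620

P = 16211/37620 ≈ 0.4309


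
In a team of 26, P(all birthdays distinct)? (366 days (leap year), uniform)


P(all different) = Π(366-i)/366 for i=0..25
= (366/366)×(365/366)×...×(341/366)
= 0.402786

P ≈ 0.4028 ≈ 40.28%


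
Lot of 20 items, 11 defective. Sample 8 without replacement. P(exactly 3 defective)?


Hypergeometric: C(11,3)×C(9,5)/C(20,8)
= 165×126/125970 = 693/4199

P(X=3) = 693/4199 ≈ 16.50%


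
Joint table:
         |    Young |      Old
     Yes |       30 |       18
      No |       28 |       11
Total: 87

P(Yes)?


P(Yes) = (30+18)/87 = 48/87 = 16/29

P(Yes) = 16/29 ≈ 55.17%


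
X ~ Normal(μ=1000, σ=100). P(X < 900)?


z = (900-1000)/100 = -1.0
P(Z < -1.0) = 0.1587

P(X < 900) ≈ 0.1587


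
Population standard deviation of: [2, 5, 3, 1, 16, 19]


Mean = 46/6 = 23/3
  (2-23/3)²=289/9
  (5-23/3)²=64/9
  (3-23/3)²=196/9
  (1-23/3)²=400/9
  (16-23/3)²=625/9
  (19-23/3)²=1156/9
Σ(x-μ)² = 910/3
σ² = (910/3)/6 = 455/9

σ = √(455/9) ≈ 7.1102


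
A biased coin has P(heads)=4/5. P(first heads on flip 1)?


Geometric: P(X=1) = (1-p)^(k-1)×p = (1/5)^0×4/5 = 4/5

P(X=1) = 4/5 ≈ 80.00%


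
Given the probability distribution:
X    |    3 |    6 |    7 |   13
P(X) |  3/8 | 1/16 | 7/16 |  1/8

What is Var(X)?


E[X] = 99/16
E[X²] = 771/16
Var(X) = E[X²] - (E[X])² = 771/16 - 9801/256 = 2535/256

Var(X) = 2535/256 ≈ 9.9023


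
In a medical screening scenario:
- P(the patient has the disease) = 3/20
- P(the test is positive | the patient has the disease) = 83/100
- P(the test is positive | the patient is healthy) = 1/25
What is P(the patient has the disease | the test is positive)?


Using Bayes' theorem:
P(A|B) = P(B|A)·P(A) / P(B)

P(the test is positive) = 83/100 × 3/20 + 1/25 × 17/20
= 249/2000 + 17/500 = 317/2000

P(the patient has the disease|the test is positive) = (249/2000) / (317/2000) = 249/317

P(the patient has the disease|the test is positive) = 249/317 ≈ 78.55%


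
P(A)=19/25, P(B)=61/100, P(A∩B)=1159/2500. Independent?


P(A)×P(B) = 1159/2500
P(A∩B) = 1159/2500
Equal ✓ → Independent

Yes, independent


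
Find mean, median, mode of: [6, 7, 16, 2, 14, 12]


Sorted: [2, 6, 7, 12, 14, 16]
Mean = 57/6 = 19/2
Median = 19/2
Freq: {6: 1, 7: 1, 16: 1, 2: 1, 14: 1, 12: 1}
Mode: No mode

Mean=19/2, Median=19/2, Mode=No mode


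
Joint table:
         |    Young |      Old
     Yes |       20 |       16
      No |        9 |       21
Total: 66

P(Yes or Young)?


P(Yes∨Young) = P(Yes) + P(Young) - P(Yes∧Young)
= (36 + 29 - 20)/66 = 45/66 = 15/22

P = 15/22 ≈ 68.18%


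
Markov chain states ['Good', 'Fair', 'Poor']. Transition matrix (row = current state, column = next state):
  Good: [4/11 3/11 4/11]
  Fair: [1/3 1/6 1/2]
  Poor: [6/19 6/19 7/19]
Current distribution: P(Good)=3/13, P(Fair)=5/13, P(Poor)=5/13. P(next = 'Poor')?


P(next=Poor) = Σᵢ P(now=i)×P(i→Poor)
= 3/13×4/11 + 5/13×1/2 + 5/13×7/19
= 12/143 + 5/26 + 35/247 = 2271/5434

P = 2271/5434 ≈ 0.4179


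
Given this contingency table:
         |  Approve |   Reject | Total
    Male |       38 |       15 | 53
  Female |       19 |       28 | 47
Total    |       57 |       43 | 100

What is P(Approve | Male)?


P(Approve | Male) = 38/(38+15) = 38/53

P(Approve|Male) = 38/53 ≈ 71.70%


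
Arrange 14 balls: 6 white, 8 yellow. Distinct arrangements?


14!/(6!×8!) = 3003

3003


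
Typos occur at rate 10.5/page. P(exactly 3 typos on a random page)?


Poisson(λ=10.5): P(X=3) = e^(-λ)×λ^k/k!
= e^(-10.5) × 10.5^3 / 3!
≈ 2.753644935e-05 × 1157.625 / 6 ≈ 0.005313

P(X=3) ≈ 0.005313 ≈ 0.53%


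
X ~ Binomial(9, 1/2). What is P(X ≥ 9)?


P(X ≥ 9) = Σ P(X=i) for i=9..9
P(X=9) = 1/512
Sum = 1/512

P(X ≥ 9) = 1/512 ≈ 0.20%


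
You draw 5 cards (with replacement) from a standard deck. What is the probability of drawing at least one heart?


P(not a heart) = 39/52 = 3/4
P(none in 5 draws) = (3/4)^5 = 243/1024
P(≥1 heart) = 1 - 243/1024 = 781/1024

P = 781/1024 ≈ 76.27%


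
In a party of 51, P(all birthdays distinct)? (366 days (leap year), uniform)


P(all different) = Π(366-i)/366 for i=0..50
= (366/366)×(365/366)×...×(316/366)
= 0.025839

P ≈ 0.0258 ≈ 2.58%


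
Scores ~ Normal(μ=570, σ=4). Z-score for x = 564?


z = (x - μ)/σ = (564 - 570)/4 = -1.5

z = -1.5


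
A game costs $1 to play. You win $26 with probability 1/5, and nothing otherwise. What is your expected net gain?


E[gain] = (26-1)×1/5 + (-1)×4/5
= 5 - 4/5 = 21/5

Expected net gain = $21/5 ≈ $4.20


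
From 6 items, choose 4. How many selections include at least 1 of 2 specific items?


Complement: C(6,4) - C(4,4) = 15 - 1 = 14

14


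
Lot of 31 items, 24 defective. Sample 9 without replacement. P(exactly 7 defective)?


Hypergeometric: C(24,7)×C(7,2)/C(31,9)
= 346104×21/20160075 = 105336/292175

P(X=7) = 105336/292175 ≈ 36.05%


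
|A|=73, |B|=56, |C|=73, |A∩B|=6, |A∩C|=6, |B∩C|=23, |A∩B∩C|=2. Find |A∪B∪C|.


|A∪B∪C| = 73+56+73-6-6-23+2 = 169

|A∪B∪C| = 169


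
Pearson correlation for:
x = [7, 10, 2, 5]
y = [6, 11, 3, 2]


n=4, Σx=24, Σy=22, Σxy=168, Σx²=178, Σy²=170
r = (4×168 - 24×22)/√((4×178 - 24²)(4×170 - 22²))
= 144/√(136×196) = 144/√26656 ≈ 144/163.2667 ≈ 0.8820

r ≈ 0.8820


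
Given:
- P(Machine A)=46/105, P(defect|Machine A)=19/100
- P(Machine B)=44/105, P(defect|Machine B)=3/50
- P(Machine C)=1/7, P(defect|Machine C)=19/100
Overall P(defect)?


P(B) = Σ P(B|Aᵢ)×P(Aᵢ)
  19/100×46/105 = 437/5250
  3/50×44/105 = 22/875
  19/100×1/7 = 19/700
Sum = 1423/10500

P(defect) = 1423/10500 ≈ 13.55%


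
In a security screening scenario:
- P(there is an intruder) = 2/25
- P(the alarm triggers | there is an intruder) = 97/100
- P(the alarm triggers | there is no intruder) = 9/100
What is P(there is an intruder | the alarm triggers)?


Using Bayes' theorem:
P(A|B) = P(B|A)·P(A) / P(B)

P(the alarm triggers) = 97/100 × 2/25 + 9/100 × 23/25
= 97/1250 + 207/2500 = 401/2500

P(there is an intruder|the alarm triggers) = (97/1250) / (401/2500) = 194/401

P(there is an intruder|the alarm triggers) = 194/401 ≈ 48.38%


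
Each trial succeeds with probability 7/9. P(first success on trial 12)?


Geometric: P(X=12) = (1-p)^(k-1)×p = (2/9)^11×7/9 = 14336/282429536481

P(X=12) = 14336/282429536481 ≈ 0.00%


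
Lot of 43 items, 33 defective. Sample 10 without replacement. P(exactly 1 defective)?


Hypergeometric: C(33,1)×C(10,9)/C(43,10)
= 33×10/1917334783 = 330/1917334783

P(X=1) = 330/1917334783 ≈ 0.00%


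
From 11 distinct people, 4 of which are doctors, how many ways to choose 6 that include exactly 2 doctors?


Choose 2 of the 4 doctors and 4 of the other 7 people:
C(4,2)×C(7,4) = 6×35 = 210

210


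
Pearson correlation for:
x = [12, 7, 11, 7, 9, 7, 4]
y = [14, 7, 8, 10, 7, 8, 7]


n=7, Σx=57, Σy=61, Σxy=522, Σx²=509, Σy²=571
r = (7×522 - 57×61)/√((7×509 - 57²)(7×571 - 61²))
= 177/√(314×276) = 177/√86664 ≈ 177/294.3875 ≈ 0.6012

r ≈ 0.6012


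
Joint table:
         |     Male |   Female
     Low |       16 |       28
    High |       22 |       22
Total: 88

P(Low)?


P(Low) = (16+28)/88 = 44/88 = 1/2

P(Low) = 1/2 ≈ 50.00%


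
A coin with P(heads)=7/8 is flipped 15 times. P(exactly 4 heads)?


Binomial: P(X=4) = C(15,4)×p^4×(1-p)^11
= 1365 × 2401/4096 × 1/8589934592 = 3277365/35184372088832

P(X=4) = 3277365/35184372088832 ≈ 0.00%


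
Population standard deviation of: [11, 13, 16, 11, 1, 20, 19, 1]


Mean = 92/8 = 23/2
  (11-23/2)²=1/4
  (13-23/2)²=9/4
  (16-23/2)²=81/4
  (11-23/2)²=1/4
  (1-23/2)²=441/4
  (20-23/2)²=289/4
  (19-23/2)²=225/4
  (1-23/2)²=441/4
Σ(x-μ)² = 372
σ² = 372/8 = 93/2

σ = √(93/2) ≈ 6.8191


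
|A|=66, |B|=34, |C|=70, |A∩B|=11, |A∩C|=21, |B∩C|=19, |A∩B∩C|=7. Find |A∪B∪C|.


|A∪B∪C| = 66+34+70-11-21-19+7 = 126

|A∪B∪C| = 126


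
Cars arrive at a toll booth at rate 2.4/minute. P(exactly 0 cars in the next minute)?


Poisson(λ=2.4): P(X=0) = e^(-λ)×λ^k/k!
= e^(-2.4) × 2.4^0 / 0!
≈ 0.09071795329 × 1 / 1 ≈ 0.090718

P(X=0) ≈ 0.090718 ≈ 9.07%


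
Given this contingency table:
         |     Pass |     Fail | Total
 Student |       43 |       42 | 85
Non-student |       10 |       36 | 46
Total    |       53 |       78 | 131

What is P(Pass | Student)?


P(Pass | Student) = 43/(43+42) = 43/85

P(Pass|Student) = 43/85 ≈ 50.59%


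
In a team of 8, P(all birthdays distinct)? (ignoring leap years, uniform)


P(all different) = Π(365-i)/365 for i=0..7
= (365/365)×(364/365)×...×(358/365)
= 0.925665

P ≈ 0.9257 ≈ 92.57%


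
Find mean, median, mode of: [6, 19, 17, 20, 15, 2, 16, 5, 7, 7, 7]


Sorted: [2, 5, 6, 7, 7, 7, 15, 16, 17, 19, 20]
Mean = 121/11 = 11
Median = 7
Freq: {6: 1, 19: 1, 17: 1, 20: 1, 15: 1, 2: 1, 16: 1, 5: 1, 7: 3}
Mode: [7]

Mean=11, Median=7, Mode=7


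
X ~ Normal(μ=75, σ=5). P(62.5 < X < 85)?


z₁=(62.5-75)/5=-2.5, z₂=(85-75)/5=2.0
P = Φ(2.0) - Φ(-2.5) = 0.977250 - 0.006210 = 0.971040 ≈ 0.9710

P(62.5 < X < 85) ≈ 0.9710


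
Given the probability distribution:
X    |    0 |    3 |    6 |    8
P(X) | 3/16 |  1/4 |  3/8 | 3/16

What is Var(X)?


E[X] = 9/2
E[X²] = 111/4
Var(X) = E[X²] - (E[X])² = 111/4 - 81/4 = 15/2

Var(X) = 15/2 ≈ 7.5000


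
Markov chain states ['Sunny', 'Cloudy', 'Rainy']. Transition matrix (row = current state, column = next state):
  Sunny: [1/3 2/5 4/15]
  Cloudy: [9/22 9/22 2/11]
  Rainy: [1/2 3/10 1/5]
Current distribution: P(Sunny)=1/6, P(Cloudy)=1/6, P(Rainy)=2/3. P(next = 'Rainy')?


P(next=Rainy) = Σᵢ P(now=i)×P(i→Rainy)
= 1/6×4/15 + 1/6×2/11 + 2/3×1/5
= 2/45 + 1/33 + 2/15 = 103/495

P = 103/495 ≈ 0.2081


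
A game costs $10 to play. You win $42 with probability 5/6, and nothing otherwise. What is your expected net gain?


E[gain] = (42-10)×5/6 + (-10)×1/6
= 80/3 - 5/3 = 25

Expected net gain = $25 ≈ $25.00


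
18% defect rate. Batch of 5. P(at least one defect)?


P(all good) = (41/50)^5 = 115856201/312500000
P(≥1 defect) = 196643799/312500000

P = 196643799/312500000 ≈ 62.93%


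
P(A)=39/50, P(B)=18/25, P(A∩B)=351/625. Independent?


P(A)×P(B) = 351/625
P(A∩B) = 351/625
Equal ✓ → Independent

Yes, independent


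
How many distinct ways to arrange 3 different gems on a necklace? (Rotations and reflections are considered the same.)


Free circular arrangements: rotations and reflections both identified.
(n-1)!/2 = 2!/2 = 2/2 = 1

1


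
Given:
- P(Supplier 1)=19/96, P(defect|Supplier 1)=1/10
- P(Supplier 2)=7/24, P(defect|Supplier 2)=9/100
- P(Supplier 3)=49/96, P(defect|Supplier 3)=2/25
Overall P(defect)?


P(B) = Σ P(B|Aᵢ)×P(Aᵢ)
  1/10×19/96 = 19/960
  9/100×7/24 = 21/800
  2/25×49/96 = 49/1200
Sum = 139/1600

P(defect) = 139/1600 ≈ 8.69%


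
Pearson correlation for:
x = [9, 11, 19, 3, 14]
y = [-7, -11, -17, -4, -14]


n=5, Σx=56, Σy=-53, Σxy=-715, Σx²=768, Σy²=671
r = (5×(-715) - 56×(-53))/√((5×768 - 56²)(5×671 - (-53)²))
= -607/√(704×546) = -607/√384384 ≈ -607/619.9871 ≈ -0.9791

r ≈ -0.9791


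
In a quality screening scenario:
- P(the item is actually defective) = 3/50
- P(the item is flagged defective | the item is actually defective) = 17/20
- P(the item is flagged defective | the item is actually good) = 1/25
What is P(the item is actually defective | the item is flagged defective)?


Using Bayes' theorem:
P(A|B) = P(B|A)·P(A) / P(B)

P(the item is flagged defective) = 17/20 × 3/50 + 1/25 × 47/50
= 51/1000 + 47/1250 = 443/5000

P(the item is actually defective|the item is flagged defective) = (51/1000) / (443/5000) = 255/443

P(the item is actually defective|the item is flagged defective) = 255/443 ≈ 57.56%


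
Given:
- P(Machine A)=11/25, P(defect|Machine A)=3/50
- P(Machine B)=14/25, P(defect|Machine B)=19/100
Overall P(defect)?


P(B) = Σ P(B|Aᵢ)×P(Aᵢ)
  3/50×11/25 = 33/1250
  19/100×14/25 = 133/1250
Sum = 83/625

P(defect) = 83/625 ≈ 13.28%


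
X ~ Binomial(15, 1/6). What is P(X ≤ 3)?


P(X ≤ 3) = Σ P(X=i) for i=0..3
P(X=0) = 30517578125/470184984576
P(X=1) = 30517578125/156728328192
P(X=2) = 42724609375/156728328192
P(X=3) = 111083984375/470184984576
Sum = 45166015625/58773123072

P(X ≤ 3) = 45166015625/58773123072 ≈ 76.85%


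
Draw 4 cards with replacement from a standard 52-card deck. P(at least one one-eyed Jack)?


P(not a one-eyed Jack) = 50/52 = 25/26
P(none in 4 draws) = (25/26)^4 = 390625/456976
P(≥1 one-eyed Jack) = 1 - 390625/456976 = 66351/456976

P = 66351/456976 ≈ 14.52%


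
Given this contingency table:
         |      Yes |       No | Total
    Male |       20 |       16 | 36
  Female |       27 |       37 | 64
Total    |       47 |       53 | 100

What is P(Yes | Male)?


P(Yes | Male) = 20/(20+16) = 20/36 = 5/9

P(Yes|Male) = 5/9 ≈ 55.56%


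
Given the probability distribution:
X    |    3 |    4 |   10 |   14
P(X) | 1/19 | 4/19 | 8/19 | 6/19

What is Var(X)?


E[X] = 183/19
E[X²] = 2049/19
Var(X) = E[X²] - (E[X])² = 2049/19 - 33489/361 = 5442/361

Var(X) = 5442/361 ≈ 15.0748


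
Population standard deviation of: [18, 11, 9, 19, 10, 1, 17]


Mean = 85/7
  (18-85/7)²=1681/49
  (11-85/7)²=64/49
  (9-85/7)²=484/49
  (19-85/7)²=2304/49
  (10-85/7)²=225/49
  (1-85/7)²=6084/49
  (17-85/7)²=1156/49
Σ(x-μ)² = 1714/7
σ² = (1714/7)/7 = 1714/49

σ = √(1714/49) ≈ 5.9144


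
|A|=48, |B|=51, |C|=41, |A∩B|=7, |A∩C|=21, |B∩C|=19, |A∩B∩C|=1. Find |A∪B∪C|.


|A∪B∪C| = 48+51+41-7-21-19+1 = 94

|A∪B∪C| = 94


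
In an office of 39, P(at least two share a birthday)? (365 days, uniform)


P(all different) = Π(365-i)/365 for i=0..38
= 0.121780
P(match) = 1 - 0.121780 = 0.878220

P ≈ 0.8782 ≈ 87.82%


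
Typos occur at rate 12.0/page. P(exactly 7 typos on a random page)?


Poisson(λ=12.0): P(X=7) = e^(-λ)×λ^k/k!
= e^(-12.0) × 12.0^7 / 7!
≈ 6.144212353e-06 × 35831808 / 5040 ≈ 0.043682

P(X=7) ≈ 0.043682 ≈ 4.37%


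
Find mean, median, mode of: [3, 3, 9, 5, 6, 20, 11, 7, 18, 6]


Sorted: [3, 3, 5, 6, 6, 7, 9, 11, 18, 20]
Mean = 88/10 = 44/5
Median = 13/2
Freq: {3: 2, 9: 1, 5: 1, 6: 2, 20: 1, 11: 1, 7: 1, 18: 1}
Mode: [3, 6]

Mean=44/5, Median=13/2, Mode=[3, 6]


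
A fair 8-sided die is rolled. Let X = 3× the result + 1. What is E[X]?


E[die] = (1+8)/2 = 9/2
E[X] = 3×9/2 + 1 = 29/2

E[X] = 29/2


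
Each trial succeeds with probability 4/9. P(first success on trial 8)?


Geometric: P(X=8) = (1-p)^(k-1)×p = (5/9)^7×4/9 = 312500/43046721

P(X=8) = 312500/43046721 ≈ 0.73%


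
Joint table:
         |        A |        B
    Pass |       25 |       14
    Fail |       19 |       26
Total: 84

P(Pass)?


P(Pass) = (25+14)/84 = 39/84 = 13/28

P(Pass) = 13/28 ≈ 46.43%


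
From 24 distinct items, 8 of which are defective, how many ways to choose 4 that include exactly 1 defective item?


Choose 1 of the 8 defective items and 3 of the other 16 items:
C(8,1)×C(16,3) = 8×560 = 4480

4480


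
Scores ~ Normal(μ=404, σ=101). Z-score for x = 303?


z = (x - μ)/σ = (303 - 404)/101 = -1.0

z = -1.0


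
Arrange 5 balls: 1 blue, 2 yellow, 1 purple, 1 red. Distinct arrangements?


5!/(1!×2!×1!×1!) = 60

60


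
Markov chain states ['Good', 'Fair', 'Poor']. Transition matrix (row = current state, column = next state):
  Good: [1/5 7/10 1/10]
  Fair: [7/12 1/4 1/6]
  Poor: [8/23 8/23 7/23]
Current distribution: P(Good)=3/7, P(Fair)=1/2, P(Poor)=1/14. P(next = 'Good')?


P(next=Good) = Σᵢ P(now=i)×P(i→Good)
= 3/7×1/5 + 1/2×7/12 + 1/14×8/23
= 3/35 + 7/24 + 4/161 = 7771/19320

P = 7771/19320 ≈ 0.4022


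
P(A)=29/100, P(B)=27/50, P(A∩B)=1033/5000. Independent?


P(A)×P(B) = 783/5000
P(A∩B) = 1033/5000
Not equal → NOT independent

No, not independent


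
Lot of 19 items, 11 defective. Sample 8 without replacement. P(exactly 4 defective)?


Hypergeometric: C(11,4)×C(8,4)/C(19,8)
= 330×70/75582 = 3850/12597

P(X=4) = 3850/12597 ≈ 30.56%


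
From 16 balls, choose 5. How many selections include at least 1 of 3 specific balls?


Complement: C(16,5) - C(13,5) = 4368 - 1287 = 3081

3081


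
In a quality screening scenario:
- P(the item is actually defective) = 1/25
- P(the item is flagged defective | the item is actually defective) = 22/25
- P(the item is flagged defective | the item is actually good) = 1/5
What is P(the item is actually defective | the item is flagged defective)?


Using Bayes' theorem:
P(A|B) = P(B|A)·P(A) / P(B)

P(the item is flagged defective) = 22/25 × 1/25 + 1/5 × 24/25
= 22/625 + 24/125 = 142/625

P(the item is actually defective|the item is flagged defective) = (22/625) / (142/625) = 11/71

P(the item is actually defective|the item is flagged defective) = 11/71 ≈ 15.49%


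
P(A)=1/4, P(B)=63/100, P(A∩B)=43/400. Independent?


P(A)×P(B) = 63/400
P(A∩B) = 43/400
Not equal → NOT independent

No, not independent


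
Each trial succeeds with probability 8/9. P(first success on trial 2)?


Geometric: P(X=2) = (1-p)^(k-1)×p = (1/9)^1×8/9 = 8/81

P(X=2) = 8/81 ≈ 9.88%


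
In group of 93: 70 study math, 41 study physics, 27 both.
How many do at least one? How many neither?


|A∪B| = 70+41-27 = 84
Neither = 93-84 = 9

At least one: 84; Neither: 9


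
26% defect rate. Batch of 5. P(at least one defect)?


P(all good) = (37/50)^5 = 69343957/312500000
P(≥1 defect) = 243156043/312500000

P = 243156043/312500000 ≈ 77.81%


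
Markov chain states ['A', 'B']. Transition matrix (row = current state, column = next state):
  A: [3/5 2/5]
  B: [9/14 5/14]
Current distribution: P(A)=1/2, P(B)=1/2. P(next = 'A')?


P(next=A) = Σᵢ P(now=i)×P(i→A)
= 1/2×3/5 + 1/2×9/14
= 3/10 + 9/28 = 87/140

P = 87/140 ≈ 0.6214


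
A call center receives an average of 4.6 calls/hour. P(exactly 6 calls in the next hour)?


Poisson(λ=4.6): P(X=6) = e^(-λ)×λ^k/k!
= e^(-4.6) × 4.6^6 / 6!
≈ 0.01005183574 × 9474.296896 / 720 ≈ 0.132270

P(X=6) ≈ 0.132270 ≈ 13.23%


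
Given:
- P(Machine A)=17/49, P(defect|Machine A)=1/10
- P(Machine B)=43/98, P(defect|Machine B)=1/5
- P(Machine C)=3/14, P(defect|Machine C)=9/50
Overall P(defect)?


P(B) = Σ P(B|Aᵢ)×P(Aᵢ)
  1/10×17/49 = 17/490
  1/5×43/98 = 43/490
  9/50×3/14 = 27/700
Sum = 789/4900

P(defect) = 789/4900 ≈ 16.10%


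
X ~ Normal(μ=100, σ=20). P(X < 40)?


z = (40-100)/20 = -3.0
P(Z < -3.0) = 0.0013

P(X < 40) ≈ 0.0013


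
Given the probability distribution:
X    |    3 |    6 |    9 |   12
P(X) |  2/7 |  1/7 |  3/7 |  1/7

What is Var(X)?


E[X] = 51/7
E[X²] = 63
Var(X) = E[X²] - (E[X])² = 63 - 2601/49 = 486/49

Var(X) = 486/49 ≈ 9.9184


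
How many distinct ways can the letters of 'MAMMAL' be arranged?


Letters: 6, freq: {'M': 3, 'A': 2, 'L': 1}
6!/(3!×2!×1!) = 720/12 = 60

60


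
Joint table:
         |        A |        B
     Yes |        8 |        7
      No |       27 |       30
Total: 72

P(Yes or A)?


P(Yes∨A) = P(Yes) + P(A) - P(Yes∧A)
= (15 + 35 - 8)/72 = 42/72 = 7/12

P = 7/12 ≈ 58.33%


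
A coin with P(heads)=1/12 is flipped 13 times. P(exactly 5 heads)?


Binomial: P(X=5) = C(13,5)×p^5×(1-p)^8
= 1287 × 1/248832 × 214358881/429981696 = 30653319983/11888133931008

P(X=5) = 30653319983/11888133931008 ≈ 0.26%


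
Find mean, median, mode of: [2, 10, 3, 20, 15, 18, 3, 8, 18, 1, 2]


Sorted: [1, 2, 2, 3, 3, 8, 10, 15, 18, 18, 20]
Mean = 100/11
Median = 8
Freq: {2: 2, 10: 1, 3: 2, 20: 1, 15: 1, 18: 2, 8: 1, 1: 1}
Mode: [2, 3, 18]

Mean=100/11, Median=8, Mode=[2, 3, 18]


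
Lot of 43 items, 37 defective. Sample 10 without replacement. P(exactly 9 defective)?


Hypergeometric: C(37,9)×C(6,1)/C(43,10)
= 124403620×6/1917334783 = 1186680/3048227

P(X=9) = 1186680/3048227 ≈ 38.93%


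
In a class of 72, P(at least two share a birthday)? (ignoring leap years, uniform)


P(all different) = Π(365-i)/365 for i=0..71
= 0.000547
P(match) = 1 - 0.000547 = 0.999453

P ≈ 0.9995 ≈ 99.95%


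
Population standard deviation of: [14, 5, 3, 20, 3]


Mean = 45/5 = 9
  (14-9)²=25
  (5-9)²=16
  (3-9)²=36
  (20-9)²=121
  (3-9)²=36
Σ(x-μ)² = 234
σ² = 234/5

σ = √(234/5) ≈ 6.8411


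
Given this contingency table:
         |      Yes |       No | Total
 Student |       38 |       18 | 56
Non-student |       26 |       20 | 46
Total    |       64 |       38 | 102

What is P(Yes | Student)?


P(Yes | Student) = 38/(38+18) = 38/56 = 19/28

P(Yes|Student) = 19/28 ≈ 67.86%


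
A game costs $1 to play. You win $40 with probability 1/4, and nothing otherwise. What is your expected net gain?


E[gain] = (40-1)×1/4 + (-1)×3/4
= 39/4 - 3/4 = 9

Expected net gain = $9 ≈ $9.00


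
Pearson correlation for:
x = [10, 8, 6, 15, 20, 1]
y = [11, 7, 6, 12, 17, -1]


n=6, Σx=60, Σy=52, Σxy=721, Σx²=826, Σy²=640
r = (6×721 - 60×52)/√((6×826 - 60²)(6×640 - 52²))
= 1206/√(1356×1136) = 1206/√1540416 ≈ 1206/1241.1350 ≈ 0.9717

r ≈ 0.9717


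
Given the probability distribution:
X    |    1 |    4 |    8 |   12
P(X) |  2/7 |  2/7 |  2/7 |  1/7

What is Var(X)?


E[X] = 38/7
E[X²] = 306/7
Var(X) = E[X²] - (E[X])² = 306/7 - 1444/49 = 698/49

Var(X) = 698/49 ≈ 14.2449


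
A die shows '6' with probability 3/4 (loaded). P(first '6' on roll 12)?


Geometric: P(X=12) = (1-p)^(k-1)×p = (1/4)^11×3/4 = 3/16777216

P(X=12) = 3/16777216 ≈ 0.00%


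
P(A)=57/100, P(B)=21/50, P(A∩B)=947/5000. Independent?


P(A)×P(B) = 1197/5000
P(A∩B) = 947/5000
Not equal → NOT independent

No, not independent


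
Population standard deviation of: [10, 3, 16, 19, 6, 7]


Mean = 61/6
  (10-61/6)²=1/36
  (3-61/6)²=1849/36
  (16-61/6)²=1225/36
  (19-61/6)²=2809/36
  (6-61/6)²=625/36
  (7-61/6)²=361/36
Σ(x-μ)² = 1145/6
σ² = (1145/6)/6 = 1145/36

σ = √(1145/36) ≈ 5.6396


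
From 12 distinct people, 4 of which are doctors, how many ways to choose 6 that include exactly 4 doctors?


Choose 4 of the 4 doctors and 2 of the other 8 people:
C(4,4)×C(8,2) = 1×28 = 28

28


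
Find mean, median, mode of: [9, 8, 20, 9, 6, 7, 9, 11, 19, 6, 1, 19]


Sorted: [1, 6, 6, 7, 8, 9, 9, 9, 11, 19, 19, 20]
Mean = 124/12 = 31/3
Median = 9
Freq: {9: 3, 8: 1, 20: 1, 6: 2, 7: 1, 11: 1, 19: 2, 1: 1}
Mode: [9]

Mean=31/3, Median=9, Mode=9
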